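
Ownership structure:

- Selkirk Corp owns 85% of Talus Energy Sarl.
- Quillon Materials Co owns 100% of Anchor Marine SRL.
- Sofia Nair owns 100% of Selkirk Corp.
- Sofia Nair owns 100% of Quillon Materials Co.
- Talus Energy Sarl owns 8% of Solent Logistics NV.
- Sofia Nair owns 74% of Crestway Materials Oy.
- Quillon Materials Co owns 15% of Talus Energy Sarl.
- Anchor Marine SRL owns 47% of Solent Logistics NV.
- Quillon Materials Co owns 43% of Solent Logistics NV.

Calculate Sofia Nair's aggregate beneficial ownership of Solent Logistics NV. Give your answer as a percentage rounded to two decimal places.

98.00%

Sofia reaches Solent along 4 paths.
Via Quillon: 100% × 43% = 43%.
Via Quillon → Talus: 100% × 15% × 8% = 1.2%.
Via Selkirk → Talus: 100% × 85% × 8% = 6.8%.
Via Quillon → Anchor: 100% × 100% × 47% = 47%.
Total: 43% + 1.2% + 6.8% + 47% = 98%.
Rounded: 98.00%.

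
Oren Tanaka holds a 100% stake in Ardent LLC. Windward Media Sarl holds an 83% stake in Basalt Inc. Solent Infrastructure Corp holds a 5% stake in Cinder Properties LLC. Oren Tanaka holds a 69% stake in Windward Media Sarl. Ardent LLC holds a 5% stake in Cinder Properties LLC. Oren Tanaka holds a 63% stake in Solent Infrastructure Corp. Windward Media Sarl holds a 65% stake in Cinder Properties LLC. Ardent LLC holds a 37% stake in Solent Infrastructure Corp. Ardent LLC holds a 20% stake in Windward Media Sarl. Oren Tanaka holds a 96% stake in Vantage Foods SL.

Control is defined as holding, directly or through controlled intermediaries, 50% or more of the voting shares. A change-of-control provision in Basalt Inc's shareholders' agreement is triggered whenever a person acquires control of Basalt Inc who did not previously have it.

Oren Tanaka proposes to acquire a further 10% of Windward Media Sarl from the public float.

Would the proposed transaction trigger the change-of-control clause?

No

The purchase changes only Oren's holdings, so Oren is the only person who could newly come to control Basalt.
Oren holds 100% of Ardent, so Oren controls Ardent.
Ardent and Oren together hold 20% + 69% = 89% of Windward, so Oren controls Windward.
Windward holds 83% of Basalt, so Oren controls Basalt.
So Oren already controls Basalt before the transaction.
After the purchase, Oren's direct stake in Windward rises to 69% + 10% = 79%.
Oren controlled Basalt already, so this is not a new person acquiring control; every other person's position is unchanged or reduced.
No new person acquires control, so the clause is not triggered.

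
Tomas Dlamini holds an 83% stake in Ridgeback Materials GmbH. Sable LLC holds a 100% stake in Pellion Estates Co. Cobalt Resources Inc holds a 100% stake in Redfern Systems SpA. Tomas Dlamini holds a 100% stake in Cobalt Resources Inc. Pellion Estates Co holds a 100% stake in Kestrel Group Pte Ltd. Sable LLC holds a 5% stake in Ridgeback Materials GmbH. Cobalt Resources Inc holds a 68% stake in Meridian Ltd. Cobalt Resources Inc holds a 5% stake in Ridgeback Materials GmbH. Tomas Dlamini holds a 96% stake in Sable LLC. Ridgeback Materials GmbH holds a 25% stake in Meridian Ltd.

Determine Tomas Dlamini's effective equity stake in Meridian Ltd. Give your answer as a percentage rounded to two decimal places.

Tomas reaches Meridian along 4 paths.
Via Ridgeback: 83% × 25% = 20.75%.
Via Sable → Ridgeback: 96% × 5% × 25% = 1.2%.
Via Cobalt → Ridgeback: 100% × 5% × 25% = 1.25%.
Via Cobalt: 100% × 68% = 68%.
Total: 20.75% + 1.2% + 1.25% + 68% = 91.2%.
Rounded: 91.20%.

91.20%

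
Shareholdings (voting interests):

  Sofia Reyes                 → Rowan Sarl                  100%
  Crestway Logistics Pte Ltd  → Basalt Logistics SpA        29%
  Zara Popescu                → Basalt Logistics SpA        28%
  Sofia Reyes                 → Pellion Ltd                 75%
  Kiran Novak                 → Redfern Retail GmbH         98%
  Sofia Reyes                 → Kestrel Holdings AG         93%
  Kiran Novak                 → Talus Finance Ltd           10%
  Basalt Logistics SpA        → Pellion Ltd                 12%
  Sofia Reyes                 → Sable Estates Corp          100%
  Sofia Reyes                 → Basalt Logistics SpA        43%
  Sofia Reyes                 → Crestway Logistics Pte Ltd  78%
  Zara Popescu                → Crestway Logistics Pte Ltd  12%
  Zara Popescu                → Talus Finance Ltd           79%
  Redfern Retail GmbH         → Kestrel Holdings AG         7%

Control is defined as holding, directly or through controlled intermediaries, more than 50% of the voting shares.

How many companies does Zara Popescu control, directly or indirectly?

Zara holds 79% of Talus, so Zara controls Talus.
No other company's threshold is met.
Zara controls 1 company.

1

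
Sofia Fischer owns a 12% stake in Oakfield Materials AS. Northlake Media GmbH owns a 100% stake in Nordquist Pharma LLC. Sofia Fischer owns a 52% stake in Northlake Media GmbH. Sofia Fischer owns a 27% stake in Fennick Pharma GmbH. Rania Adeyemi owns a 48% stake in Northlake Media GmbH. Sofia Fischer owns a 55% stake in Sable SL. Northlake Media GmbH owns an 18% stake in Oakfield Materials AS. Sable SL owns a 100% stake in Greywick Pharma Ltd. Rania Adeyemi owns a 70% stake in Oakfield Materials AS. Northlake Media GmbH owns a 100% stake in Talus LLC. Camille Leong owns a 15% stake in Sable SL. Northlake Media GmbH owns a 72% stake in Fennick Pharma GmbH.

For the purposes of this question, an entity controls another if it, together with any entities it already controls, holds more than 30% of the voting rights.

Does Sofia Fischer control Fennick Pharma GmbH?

Yes

Sofia holds 52% of Northlake, so Sofia controls Northlake.
Sofia and Northlake together hold 27% + 72% = 99% of Fennick, so Sofia controls Fennick.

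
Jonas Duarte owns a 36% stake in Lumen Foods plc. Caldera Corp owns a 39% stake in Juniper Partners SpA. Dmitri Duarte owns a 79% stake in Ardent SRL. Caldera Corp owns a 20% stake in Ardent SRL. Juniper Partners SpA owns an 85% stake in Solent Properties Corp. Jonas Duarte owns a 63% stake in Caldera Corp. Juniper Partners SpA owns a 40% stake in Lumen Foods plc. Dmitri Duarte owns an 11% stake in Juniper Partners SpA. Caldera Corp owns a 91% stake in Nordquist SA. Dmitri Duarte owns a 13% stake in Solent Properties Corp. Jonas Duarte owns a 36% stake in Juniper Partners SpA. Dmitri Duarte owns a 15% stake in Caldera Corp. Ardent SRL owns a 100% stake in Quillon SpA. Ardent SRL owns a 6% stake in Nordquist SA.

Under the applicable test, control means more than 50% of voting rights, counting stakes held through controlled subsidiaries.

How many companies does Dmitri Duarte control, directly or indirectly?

2

Dmitri holds 79% of Ardent, so Dmitri controls Ardent.
Ardent holds 100% of Quillon, so Dmitri controls Quillon.
No other company's threshold is met.
Dmitri controls 2 companies.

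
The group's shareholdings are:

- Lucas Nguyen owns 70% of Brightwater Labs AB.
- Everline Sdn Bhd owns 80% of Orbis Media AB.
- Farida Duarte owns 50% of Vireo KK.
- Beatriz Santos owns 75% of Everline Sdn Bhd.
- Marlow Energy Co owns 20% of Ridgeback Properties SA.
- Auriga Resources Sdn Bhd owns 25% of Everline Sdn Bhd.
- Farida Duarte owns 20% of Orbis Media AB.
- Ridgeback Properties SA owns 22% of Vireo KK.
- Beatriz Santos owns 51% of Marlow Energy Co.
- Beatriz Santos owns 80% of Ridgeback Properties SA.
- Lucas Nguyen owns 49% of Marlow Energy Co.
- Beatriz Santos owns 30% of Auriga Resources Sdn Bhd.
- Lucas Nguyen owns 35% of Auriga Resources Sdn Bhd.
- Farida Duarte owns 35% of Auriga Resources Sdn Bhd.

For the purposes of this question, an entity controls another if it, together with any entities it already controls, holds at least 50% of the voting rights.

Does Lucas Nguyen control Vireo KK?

Lucas holds 70% of Brightwater, so Lucas controls Brightwater.
Neither Lucas nor any entity Lucas controls holds any voting interest in Vireo.
So Lucas does not control Vireo.

No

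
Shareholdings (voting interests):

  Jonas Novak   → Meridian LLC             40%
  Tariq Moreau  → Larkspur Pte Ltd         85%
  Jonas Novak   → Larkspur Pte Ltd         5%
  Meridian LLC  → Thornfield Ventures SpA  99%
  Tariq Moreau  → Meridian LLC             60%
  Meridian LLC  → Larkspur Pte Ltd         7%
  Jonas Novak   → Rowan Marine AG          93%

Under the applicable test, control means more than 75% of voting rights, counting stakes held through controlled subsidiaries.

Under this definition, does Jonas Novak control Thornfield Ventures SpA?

Jonas holds 93% of Rowan, so Jonas controls Rowan.
Neither Jonas nor any entity Jonas controls holds any voting interest in Thornfield.
So Jonas does not control Thornfield.

No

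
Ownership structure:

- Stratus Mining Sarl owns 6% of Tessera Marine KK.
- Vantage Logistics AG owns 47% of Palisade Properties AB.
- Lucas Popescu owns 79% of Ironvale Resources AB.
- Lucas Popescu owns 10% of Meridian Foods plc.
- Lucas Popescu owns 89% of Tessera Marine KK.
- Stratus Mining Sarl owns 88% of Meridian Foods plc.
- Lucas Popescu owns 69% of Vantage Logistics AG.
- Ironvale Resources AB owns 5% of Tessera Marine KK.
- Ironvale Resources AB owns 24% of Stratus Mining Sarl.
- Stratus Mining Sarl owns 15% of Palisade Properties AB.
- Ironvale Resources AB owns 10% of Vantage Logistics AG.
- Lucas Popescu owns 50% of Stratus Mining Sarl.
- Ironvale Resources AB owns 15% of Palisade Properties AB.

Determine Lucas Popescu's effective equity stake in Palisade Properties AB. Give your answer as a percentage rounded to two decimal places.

Lucas reaches Palisade along 5 paths.
Via Stratus: 50% × 15% = 7.5%.
Via Ironvale → Stratus: 79% × 24% × 15% = 2.844%.
Via Ironvale: 79% × 15% = 11.85%.
Via Ironvale → Vantage: 79% × 10% × 47% = 3.713%.
Via Vantage: 69% × 47% = 32.43%.
Total: 7.5% + 2.844% + 11.85% + 3.713% + 32.43% = 58.337%.
Rounded: 58.34%.

58.34%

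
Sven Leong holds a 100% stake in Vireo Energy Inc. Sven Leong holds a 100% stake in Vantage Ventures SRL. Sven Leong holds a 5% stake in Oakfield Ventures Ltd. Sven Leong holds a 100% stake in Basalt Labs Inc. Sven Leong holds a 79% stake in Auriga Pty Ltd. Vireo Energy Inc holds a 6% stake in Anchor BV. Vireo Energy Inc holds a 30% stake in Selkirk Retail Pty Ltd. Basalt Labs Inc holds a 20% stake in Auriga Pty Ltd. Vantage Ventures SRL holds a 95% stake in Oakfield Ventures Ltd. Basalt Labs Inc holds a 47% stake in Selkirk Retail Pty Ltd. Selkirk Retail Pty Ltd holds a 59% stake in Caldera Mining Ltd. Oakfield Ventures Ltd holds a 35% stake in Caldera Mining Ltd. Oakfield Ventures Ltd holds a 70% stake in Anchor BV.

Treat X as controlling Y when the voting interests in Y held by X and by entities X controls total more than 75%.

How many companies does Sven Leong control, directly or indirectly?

Sven holds 100% of Basalt, so Sven controls Basalt.
Sven holds 100% of Vireo, so Sven controls Vireo.
Sven holds 100% of Vantage, so Sven controls Vantage.
Sven and Vantage together hold 5% + 95% = 100% of Oakfield, so Sven controls Oakfield.
Basalt and Vireo together hold 47% + 30% = 77% of Selkirk, so Sven controls Selkirk.
Sven and Basalt together hold 79% + 20% = 99% of Auriga, so Sven controls Auriga.
Oakfield and Vireo together hold 70% + 6% = 76% of Anchor, so Sven controls Anchor.
Selkirk and Oakfield together hold 59% + 35% = 94% of Caldera, so Sven controls Caldera.
Sven controls 8 companies.

8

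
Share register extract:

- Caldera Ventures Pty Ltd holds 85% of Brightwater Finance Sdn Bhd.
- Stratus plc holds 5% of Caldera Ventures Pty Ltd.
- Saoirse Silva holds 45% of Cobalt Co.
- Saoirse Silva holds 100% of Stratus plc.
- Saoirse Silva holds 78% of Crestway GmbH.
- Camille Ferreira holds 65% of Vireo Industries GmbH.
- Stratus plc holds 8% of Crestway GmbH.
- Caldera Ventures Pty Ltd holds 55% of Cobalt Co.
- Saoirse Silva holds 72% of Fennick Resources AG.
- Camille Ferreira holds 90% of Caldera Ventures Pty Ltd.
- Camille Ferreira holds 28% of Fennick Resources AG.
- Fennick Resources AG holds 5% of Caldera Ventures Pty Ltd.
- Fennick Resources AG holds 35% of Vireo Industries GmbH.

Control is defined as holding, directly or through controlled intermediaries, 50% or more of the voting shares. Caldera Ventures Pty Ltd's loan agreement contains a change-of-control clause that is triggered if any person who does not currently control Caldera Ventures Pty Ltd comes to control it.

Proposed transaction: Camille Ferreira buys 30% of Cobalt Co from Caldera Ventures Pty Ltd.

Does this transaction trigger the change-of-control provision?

No

The purchase adds only to Camille's holdings (Caldera's stake shrinks), so Camille is the only person who could newly come to control Caldera.
Camille holds 90% of Caldera, so Camille controls Caldera.
So Camille already controls Caldera before the transaction.
After the purchase, Camille holds 30% of Cobalt directly, and Caldera's stake falls to 25%.
Camille controlled Caldera already, so this is not a new person acquiring control; every other person's position is unchanged or reduced.
No new person acquires control, so the clause is not triggered.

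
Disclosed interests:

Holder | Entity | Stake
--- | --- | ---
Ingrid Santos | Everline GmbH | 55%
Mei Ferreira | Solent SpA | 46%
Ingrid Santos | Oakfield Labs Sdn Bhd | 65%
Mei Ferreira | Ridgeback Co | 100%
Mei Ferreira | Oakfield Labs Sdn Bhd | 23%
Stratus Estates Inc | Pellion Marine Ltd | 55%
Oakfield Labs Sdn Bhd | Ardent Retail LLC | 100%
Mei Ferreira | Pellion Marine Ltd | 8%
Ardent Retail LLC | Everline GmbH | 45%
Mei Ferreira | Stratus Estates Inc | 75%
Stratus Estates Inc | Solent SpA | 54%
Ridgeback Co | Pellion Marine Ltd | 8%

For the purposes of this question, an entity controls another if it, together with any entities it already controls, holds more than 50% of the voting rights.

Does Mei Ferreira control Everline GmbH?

No

Mei holds 75% of Stratus, so Mei controls Stratus.
Stratus and Mei together hold 54% + 46% = 100% of Solent, so Mei controls Solent.
Mei holds 100% of Ridgeback, so Mei controls Ridgeback.
Mei and Ridgeback and Stratus together hold 8% + 8% + 55% = 71% of Pellion, so Mei controls Pellion.
Neither Mei nor any entity Mei controls holds any voting interest in Everline.
So Mei does not control Everline.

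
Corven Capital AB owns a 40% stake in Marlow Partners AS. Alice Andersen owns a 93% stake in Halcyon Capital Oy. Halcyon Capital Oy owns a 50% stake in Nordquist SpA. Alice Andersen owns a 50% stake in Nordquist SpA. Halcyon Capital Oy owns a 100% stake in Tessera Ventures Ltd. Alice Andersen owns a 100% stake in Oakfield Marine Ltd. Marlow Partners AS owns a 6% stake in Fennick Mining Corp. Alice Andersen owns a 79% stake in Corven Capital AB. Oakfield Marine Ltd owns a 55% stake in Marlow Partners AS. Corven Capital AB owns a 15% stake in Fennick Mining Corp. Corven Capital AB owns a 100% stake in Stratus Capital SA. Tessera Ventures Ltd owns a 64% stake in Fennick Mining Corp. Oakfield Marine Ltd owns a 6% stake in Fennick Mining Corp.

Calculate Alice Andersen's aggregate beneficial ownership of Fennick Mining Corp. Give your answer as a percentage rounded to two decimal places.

Alice reaches Fennick along 5 paths.
Via Halcyon → Tessera: 93% × 100% × 64% = 59.52%.
Via Corven: 79% × 15% = 11.85%.
Via Oakfield: 100% × 6% = 6%.
Via Corven → Marlow: 79% × 40% × 6% = 1.896%.
Via Oakfield → Marlow: 100% × 55% × 6% = 3.3%.
Total: 59.52% + 11.85% + 6% + 1.896% + 3.3% = 82.566%.
Rounded: 82.57%.

82.57%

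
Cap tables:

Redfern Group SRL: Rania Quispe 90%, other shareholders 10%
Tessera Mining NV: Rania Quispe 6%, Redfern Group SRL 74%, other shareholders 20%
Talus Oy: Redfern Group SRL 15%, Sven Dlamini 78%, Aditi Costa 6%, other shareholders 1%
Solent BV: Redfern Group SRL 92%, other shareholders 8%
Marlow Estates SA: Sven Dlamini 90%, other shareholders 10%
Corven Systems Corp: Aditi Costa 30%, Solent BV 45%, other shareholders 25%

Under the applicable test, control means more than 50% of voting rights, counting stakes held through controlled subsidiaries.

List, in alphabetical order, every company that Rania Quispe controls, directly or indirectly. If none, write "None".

Redfern Group SRL, Solent BV, Tessera Mining NV

Rania holds 90% of Redfern, so Rania controls Redfern.
Rania and Redfern together hold 6% + 74% = 80% of Tessera, so Rania controls Tessera.
Redfern holds 92% of Solent, so Rania controls Solent.
No other company's threshold is met.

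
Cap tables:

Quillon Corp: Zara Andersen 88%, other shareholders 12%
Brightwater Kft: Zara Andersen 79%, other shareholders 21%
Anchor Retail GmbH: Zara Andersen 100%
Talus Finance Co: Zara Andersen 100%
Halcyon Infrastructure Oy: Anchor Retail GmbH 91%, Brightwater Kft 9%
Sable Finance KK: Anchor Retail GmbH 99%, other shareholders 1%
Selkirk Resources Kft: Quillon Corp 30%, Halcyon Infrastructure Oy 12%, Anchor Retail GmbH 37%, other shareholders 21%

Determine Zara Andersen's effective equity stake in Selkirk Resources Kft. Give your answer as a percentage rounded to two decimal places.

Zara reaches Selkirk along 4 paths.
Via Quillon: 88% × 30% = 26.4%.
Via Anchor → Halcyon: 100% × 91% × 12% = 10.92%.
Via Brightwater → Halcyon: 79% × 9% × 12% = 0.8532%.
Via Anchor: 100% × 37% = 37%.
Total: 26.4% + 10.92% + 0.8532% + 37% = 75.1732%.
Rounded: 75.17%.

75.17%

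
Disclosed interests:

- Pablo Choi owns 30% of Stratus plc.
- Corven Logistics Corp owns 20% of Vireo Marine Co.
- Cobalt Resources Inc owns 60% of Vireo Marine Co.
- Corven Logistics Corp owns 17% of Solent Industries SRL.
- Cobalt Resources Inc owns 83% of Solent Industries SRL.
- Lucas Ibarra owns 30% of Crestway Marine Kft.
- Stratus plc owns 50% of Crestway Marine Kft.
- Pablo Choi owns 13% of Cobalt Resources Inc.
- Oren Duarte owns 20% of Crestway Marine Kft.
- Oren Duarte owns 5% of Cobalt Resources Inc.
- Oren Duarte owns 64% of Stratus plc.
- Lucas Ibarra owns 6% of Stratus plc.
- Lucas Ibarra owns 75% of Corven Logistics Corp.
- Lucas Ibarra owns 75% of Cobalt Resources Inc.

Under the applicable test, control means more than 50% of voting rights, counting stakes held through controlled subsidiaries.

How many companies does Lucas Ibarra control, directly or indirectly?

4

Lucas holds 75% of Cobalt, so Lucas controls Cobalt.
Lucas holds 75% of Corven, so Lucas controls Corven.
Corven and Cobalt together hold 17% + 83% = 100% of Solent, so Lucas controls Solent.
Corven and Cobalt together hold 20% + 60% = 80% of Vireo, so Lucas controls Vireo.
No other company's threshold is met.
Lucas controls 4 companies.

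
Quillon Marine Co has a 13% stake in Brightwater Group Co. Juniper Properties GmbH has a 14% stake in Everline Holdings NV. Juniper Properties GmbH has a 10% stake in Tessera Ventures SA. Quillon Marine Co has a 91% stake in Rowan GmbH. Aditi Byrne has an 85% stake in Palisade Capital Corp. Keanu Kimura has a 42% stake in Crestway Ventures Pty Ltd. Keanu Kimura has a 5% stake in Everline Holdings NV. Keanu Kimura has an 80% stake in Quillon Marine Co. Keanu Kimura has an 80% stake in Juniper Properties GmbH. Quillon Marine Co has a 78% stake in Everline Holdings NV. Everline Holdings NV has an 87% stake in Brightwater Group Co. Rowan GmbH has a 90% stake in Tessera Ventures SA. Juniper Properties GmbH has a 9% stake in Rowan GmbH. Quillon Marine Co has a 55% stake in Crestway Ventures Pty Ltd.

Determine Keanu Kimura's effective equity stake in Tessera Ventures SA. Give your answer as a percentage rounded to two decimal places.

Keanu reaches Tessera along 3 paths.
Via Juniper: 80% × 10% = 8%.
Via Juniper → Rowan: 80% × 9% × 90% = 6.48%.
Via Quillon → Rowan: 80% × 91% × 90% = 65.52%.
Total: 8% + 6.48% + 65.52% = 80%.
Rounded: 80.00%.

80.00%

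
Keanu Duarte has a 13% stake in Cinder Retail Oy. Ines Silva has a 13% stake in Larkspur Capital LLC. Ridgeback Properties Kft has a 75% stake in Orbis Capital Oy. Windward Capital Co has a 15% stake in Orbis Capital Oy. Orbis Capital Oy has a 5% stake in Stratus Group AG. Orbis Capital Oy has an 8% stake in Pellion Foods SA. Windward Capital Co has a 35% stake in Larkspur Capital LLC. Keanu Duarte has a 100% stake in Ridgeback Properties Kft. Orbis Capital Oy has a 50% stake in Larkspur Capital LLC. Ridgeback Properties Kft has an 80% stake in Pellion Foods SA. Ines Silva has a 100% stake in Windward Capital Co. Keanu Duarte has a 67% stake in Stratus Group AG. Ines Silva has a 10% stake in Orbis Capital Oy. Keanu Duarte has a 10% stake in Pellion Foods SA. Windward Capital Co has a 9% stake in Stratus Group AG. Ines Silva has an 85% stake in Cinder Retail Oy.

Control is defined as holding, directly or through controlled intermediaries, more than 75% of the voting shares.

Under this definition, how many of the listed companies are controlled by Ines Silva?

2

Ines holds 100% of Windward, so Ines controls Windward.
Ines holds 85% of Cinder, so Ines controls Cinder.
No other company's threshold is met.
Ines controls 2 companies.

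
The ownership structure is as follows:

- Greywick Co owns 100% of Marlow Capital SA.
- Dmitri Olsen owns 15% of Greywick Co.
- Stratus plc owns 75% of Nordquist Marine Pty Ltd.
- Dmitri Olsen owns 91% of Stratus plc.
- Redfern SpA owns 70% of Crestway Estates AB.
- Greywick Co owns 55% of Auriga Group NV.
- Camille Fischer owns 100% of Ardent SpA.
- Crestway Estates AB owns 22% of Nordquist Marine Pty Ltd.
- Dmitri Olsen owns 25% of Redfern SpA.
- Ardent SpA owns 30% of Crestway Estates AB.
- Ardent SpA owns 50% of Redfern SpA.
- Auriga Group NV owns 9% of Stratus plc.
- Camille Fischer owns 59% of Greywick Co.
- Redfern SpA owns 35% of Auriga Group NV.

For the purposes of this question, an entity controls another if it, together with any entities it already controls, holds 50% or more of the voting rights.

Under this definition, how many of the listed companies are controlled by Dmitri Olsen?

2

Dmitri holds 91% of Stratus, so Dmitri controls Stratus.
Stratus holds 75% of Nordquist, so Dmitri controls Nordquist.
No other company's threshold is met.
Dmitri controls 2 companies.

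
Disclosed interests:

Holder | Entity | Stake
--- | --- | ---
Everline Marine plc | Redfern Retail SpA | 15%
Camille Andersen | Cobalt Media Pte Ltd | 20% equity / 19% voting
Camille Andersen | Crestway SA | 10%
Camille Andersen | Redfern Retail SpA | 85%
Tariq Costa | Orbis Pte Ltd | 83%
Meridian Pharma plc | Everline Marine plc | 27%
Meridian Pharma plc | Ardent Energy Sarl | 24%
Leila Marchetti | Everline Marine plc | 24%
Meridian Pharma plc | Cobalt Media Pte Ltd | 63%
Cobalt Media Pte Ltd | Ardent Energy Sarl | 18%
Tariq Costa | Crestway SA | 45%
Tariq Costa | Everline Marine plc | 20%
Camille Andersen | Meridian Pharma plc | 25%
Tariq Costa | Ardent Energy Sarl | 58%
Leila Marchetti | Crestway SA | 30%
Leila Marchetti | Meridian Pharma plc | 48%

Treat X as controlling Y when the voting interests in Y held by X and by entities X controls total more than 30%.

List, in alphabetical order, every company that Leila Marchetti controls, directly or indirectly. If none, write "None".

Leila holds 48% of Meridian, so Leila controls Meridian.
Meridian and Leila together hold 27% + 24% = 51% of Everline, so Leila controls Everline.
Meridian holds 63% of Cobalt, so Leila controls Cobalt.
Meridian and Cobalt together hold 24% + 18% = 42% of Ardent, so Leila controls Ardent.
No other company's threshold is met.

Ardent Energy Sarl, Cobalt Media Pte Ltd, Everline Marine plc, Meridian Pharma plc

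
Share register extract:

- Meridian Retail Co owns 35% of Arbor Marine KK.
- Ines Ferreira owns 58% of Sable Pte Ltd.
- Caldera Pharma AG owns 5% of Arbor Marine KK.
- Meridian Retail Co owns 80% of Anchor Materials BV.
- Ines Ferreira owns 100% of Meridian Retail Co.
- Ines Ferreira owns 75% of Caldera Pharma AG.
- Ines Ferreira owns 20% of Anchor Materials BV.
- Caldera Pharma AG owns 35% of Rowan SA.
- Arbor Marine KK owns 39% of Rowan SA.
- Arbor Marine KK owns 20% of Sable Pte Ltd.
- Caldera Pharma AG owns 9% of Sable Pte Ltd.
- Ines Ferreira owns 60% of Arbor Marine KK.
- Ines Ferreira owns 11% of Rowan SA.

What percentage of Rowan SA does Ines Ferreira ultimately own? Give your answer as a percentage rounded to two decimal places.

Ines reaches Rowan along 5 paths.
Via Meridian → Arbor: 100% × 35% × 39% = 13.65%.
Via Caldera → Arbor: 75% × 5% × 39% = 1.4625%.
Via Arbor: 60% × 39% = 23.4%.
Direct stake: 11% = 11%.
Via Caldera: 75% × 35% = 26.25%.
Total: 13.65% + 1.4625% + 23.4% + 11% + 26.25% = 75.7625%.
Rounded: 75.76%.

75.76%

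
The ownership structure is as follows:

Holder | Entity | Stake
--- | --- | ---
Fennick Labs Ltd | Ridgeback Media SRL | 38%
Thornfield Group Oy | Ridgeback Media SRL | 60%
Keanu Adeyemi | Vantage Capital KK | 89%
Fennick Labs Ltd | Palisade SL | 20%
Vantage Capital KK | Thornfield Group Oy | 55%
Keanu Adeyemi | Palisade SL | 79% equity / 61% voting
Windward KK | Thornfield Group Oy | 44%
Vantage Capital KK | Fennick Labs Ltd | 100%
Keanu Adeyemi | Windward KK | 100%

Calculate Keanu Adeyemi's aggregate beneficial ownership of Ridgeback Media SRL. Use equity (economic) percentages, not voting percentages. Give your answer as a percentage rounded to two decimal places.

89.59%

Keanu reaches Ridgeback along 3 paths.
Via Vantage → Fennick: 89% × 100% × 38% = 33.82%.
Via Vantage → Thornfield: 89% × 55% × 60% = 29.37%.
Via Windward → Thornfield: 100% × 44% × 60% = 26.4%.
Total: 33.82% + 29.37% + 26.4% = 89.59%.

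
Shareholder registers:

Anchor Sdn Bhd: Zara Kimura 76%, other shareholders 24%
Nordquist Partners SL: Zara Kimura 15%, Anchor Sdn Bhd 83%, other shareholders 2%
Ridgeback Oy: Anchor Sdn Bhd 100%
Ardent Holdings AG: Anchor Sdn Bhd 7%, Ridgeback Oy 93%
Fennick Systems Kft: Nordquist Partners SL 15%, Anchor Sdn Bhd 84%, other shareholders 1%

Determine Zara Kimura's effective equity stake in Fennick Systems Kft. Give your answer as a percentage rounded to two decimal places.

Zara reaches Fennick along 3 paths.
Via Nordquist: 15% × 15% = 2.25%.
Via Anchor → Nordquist: 76% × 83% × 15% = 9.462%.
Via Anchor: 76% × 84% = 63.84%.
Total: 2.25% + 9.462% + 63.84% = 75.552%.
Rounded: 75.55%.

75.55%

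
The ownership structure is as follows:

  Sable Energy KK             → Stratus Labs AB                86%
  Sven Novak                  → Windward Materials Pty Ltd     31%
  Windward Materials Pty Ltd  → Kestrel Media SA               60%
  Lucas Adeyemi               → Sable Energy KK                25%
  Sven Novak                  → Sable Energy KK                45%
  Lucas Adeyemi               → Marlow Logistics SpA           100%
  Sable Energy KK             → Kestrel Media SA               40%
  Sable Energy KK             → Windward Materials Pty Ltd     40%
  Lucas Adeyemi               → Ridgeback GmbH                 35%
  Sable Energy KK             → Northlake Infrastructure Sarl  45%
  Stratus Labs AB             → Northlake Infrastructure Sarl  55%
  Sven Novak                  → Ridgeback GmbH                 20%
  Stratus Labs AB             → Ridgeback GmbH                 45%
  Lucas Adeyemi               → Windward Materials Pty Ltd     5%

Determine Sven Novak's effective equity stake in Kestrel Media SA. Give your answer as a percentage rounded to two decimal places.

47.40%

Sven reaches Kestrel along 3 paths.
Via Sable: 45% × 40% = 18%.
Via Windward: 31% × 60% = 18.6%.
Via Sable → Windward: 45% × 40% × 60% = 10.8%.
Total: 18% + 18.6% + 10.8% = 47.4%.
Rounded: 47.40%.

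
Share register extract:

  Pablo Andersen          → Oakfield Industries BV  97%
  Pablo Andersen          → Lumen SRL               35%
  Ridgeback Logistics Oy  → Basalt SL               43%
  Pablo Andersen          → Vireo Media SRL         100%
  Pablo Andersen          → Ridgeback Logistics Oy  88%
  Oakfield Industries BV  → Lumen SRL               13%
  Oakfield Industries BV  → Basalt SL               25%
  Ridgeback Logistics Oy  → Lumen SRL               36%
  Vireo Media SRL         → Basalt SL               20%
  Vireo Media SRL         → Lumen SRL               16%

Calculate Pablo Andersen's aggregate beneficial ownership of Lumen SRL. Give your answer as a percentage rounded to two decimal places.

Pablo reaches Lumen along 4 paths.
Direct stake: 35% = 35%.
Via Ridgeback: 88% × 36% = 31.68%.
Via Oakfield: 97% × 13% = 12.61%.
Via Vireo: 100% × 16% = 16%.
Total: 35% + 31.68% + 12.61% + 16% = 95.29%.

95.29%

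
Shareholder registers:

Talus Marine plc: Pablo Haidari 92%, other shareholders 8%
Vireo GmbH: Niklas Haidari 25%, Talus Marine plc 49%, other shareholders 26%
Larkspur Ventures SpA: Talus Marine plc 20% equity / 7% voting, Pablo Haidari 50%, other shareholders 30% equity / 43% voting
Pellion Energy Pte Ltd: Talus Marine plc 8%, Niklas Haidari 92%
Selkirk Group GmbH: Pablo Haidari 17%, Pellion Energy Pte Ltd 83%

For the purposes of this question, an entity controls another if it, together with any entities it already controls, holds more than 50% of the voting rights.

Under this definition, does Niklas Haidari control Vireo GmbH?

Niklas holds 92% of Pellion, so Niklas controls Pellion.
Pellion holds 83% of Selkirk, so Niklas controls Selkirk.
In Vireo, Niklas's side holds only 25%, not > 50%.
So Niklas does not control Vireo.

No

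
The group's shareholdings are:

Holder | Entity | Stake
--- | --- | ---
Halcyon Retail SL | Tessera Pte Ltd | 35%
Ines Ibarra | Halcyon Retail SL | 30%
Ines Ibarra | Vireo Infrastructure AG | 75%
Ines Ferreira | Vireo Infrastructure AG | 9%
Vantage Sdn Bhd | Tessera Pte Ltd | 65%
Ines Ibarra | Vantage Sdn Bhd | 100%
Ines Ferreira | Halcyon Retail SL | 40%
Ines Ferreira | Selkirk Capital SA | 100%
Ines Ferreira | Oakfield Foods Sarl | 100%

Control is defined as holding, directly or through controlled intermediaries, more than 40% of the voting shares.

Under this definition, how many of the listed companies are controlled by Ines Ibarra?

Ines Ibarra holds 100% of Vantage, so Ines Ibarra controls Vantage.
Ines Ibarra holds 75% of Vireo, so Ines Ibarra controls Vireo.
Vantage holds 65% of Tessera, so Ines Ibarra controls Tessera.
No other company's threshold is met.
Ines Ibarra controls 3 companies.

3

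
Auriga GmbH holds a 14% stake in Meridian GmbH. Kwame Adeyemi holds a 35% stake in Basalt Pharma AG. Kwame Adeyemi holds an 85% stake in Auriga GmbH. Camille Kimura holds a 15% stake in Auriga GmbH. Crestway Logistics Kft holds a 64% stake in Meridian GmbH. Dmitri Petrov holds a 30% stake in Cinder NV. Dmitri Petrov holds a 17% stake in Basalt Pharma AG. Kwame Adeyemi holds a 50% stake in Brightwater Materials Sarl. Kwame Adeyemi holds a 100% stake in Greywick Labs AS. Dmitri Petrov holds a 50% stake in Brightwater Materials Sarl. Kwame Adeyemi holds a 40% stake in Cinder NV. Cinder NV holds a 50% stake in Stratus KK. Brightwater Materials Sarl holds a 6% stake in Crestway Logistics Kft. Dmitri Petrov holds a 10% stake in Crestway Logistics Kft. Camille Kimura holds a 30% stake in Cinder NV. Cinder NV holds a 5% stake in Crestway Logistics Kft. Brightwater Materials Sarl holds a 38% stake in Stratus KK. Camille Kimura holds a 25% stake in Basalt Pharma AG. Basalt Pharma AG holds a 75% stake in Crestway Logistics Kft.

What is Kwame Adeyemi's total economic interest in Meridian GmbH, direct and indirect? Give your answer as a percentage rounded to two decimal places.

31.90%

Kwame reaches Meridian along 4 paths.
Via Basalt → Crestway: 35% × 75% × 64% = 16.8%.
Via Brightwater → Crestway: 50% × 6% × 64% = 1.92%.
Via Cinder → Crestway: 40% × 5% × 64% = 1.28%.
Via Auriga: 85% × 14% = 11.9%.
Total: 16.8% + 1.92% + 1.28% + 11.9% = 31.9%.
Rounded: 31.90%.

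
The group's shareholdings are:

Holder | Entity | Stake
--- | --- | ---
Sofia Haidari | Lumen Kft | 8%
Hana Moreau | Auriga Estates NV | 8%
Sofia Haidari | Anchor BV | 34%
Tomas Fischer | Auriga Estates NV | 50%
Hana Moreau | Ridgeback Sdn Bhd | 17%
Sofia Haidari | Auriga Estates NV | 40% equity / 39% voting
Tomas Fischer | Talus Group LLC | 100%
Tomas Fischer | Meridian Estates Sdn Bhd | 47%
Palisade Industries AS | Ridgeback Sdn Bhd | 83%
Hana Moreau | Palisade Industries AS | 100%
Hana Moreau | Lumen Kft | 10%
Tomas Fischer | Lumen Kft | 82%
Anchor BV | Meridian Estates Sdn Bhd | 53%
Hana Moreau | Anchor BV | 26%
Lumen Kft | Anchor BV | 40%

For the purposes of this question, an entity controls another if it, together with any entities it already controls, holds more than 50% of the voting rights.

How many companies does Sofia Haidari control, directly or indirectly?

0

Sofia's largest direct stake is 39% in Auriga, which does not meet the threshold.
Sofia controls 0 companies.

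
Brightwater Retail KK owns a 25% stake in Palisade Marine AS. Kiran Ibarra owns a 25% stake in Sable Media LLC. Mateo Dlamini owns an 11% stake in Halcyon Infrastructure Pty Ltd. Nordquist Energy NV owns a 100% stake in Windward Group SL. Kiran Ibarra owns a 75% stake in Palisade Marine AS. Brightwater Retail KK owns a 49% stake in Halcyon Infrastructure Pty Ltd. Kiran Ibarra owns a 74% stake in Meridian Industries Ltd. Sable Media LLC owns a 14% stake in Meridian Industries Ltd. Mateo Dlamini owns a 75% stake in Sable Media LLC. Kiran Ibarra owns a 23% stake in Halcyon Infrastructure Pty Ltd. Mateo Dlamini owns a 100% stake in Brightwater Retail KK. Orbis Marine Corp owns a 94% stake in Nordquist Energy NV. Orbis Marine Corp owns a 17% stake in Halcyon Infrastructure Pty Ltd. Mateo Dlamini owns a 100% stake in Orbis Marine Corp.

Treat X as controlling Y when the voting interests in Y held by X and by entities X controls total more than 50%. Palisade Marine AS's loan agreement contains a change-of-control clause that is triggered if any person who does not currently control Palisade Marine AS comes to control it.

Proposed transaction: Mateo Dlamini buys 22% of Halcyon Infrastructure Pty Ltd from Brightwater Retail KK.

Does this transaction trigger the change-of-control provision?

The purchase adds only to Mateo's holdings (Brightwater's stake shrinks), so Mateo is the only person who could newly come to control Palisade.
Mateo holds 100% of Orbis, so Mateo controls Orbis.
Mateo holds 75% of Sable, so Mateo controls Sable.
Mateo holds 100% of Brightwater, so Mateo controls Brightwater.
Orbis holds 94% of Nordquist, so Mateo controls Nordquist.
Brightwater and Orbis and Mateo together hold 49% + 17% + 11% = 77% of Halcyon, so Mateo controls Halcyon.
Nordquist holds 100% of Windward, so Mateo controls Windward.
In Palisade, Mateo's side holds only 25%, not > 50%.
So before the transaction, Mateo does not control Palisade.
After the purchase, Mateo's direct stake in Halcyon rises to 11% + 22% = 33%, and Brightwater's stake falls to 27%.
Brightwater and Orbis and Mateo together hold 27% + 17% + 33% = 77% of Halcyon, so Mateo controls Halcyon.
After the transaction, Mateo's side holds 25% of Palisade, not > 50%, so Mateo still does not control Palisade.
No new person acquires control, so the clause is not triggered.

No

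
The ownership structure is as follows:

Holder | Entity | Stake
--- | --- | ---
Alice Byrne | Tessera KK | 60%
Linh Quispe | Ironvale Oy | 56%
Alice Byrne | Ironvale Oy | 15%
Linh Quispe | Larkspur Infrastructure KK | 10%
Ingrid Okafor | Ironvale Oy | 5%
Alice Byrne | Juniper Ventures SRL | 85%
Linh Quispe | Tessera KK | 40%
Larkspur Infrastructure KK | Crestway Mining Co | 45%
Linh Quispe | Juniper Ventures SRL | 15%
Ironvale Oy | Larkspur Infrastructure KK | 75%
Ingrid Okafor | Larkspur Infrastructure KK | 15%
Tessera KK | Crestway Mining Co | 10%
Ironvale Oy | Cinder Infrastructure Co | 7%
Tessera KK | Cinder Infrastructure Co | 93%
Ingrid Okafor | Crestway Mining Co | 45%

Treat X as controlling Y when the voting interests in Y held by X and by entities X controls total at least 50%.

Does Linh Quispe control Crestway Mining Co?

No

Linh holds 56% of Ironvale, so Linh controls Ironvale.
Ironvale and Linh together hold 75% + 10% = 85% of Larkspur, so Linh controls Larkspur.
In Crestway, Linh's side holds only 45%, not ≥ 50%.
So Linh does not control Crestway.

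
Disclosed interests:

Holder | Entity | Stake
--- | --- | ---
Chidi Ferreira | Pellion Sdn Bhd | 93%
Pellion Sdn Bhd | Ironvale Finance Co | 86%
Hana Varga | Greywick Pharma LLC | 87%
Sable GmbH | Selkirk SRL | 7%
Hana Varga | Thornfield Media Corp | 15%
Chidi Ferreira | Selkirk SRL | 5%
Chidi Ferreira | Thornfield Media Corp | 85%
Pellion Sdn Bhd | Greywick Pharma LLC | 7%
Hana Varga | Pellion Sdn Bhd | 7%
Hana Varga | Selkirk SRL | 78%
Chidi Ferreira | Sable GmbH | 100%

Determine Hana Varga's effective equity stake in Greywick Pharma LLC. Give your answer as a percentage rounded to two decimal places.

Hana reaches Greywick along 2 paths.
Via Pellion: 7% × 7% = 0.49%.
Direct stake: 87% = 87%.
Total: 0.49% + 87% = 87.49%.

87.49%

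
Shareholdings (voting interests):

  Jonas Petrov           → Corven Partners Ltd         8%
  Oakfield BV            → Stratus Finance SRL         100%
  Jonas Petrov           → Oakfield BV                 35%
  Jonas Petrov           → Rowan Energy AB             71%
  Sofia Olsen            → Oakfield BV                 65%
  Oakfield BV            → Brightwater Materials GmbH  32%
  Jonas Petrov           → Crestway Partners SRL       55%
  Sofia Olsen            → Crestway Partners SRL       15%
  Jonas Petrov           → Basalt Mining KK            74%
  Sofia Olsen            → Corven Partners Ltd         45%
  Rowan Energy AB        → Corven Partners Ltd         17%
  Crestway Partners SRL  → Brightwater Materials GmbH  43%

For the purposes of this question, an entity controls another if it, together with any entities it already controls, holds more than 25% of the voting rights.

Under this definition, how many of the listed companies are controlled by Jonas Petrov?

Jonas holds 55% of Crestway, so Jonas controls Crestway.
Jonas holds 35% of Oakfield, so Jonas controls Oakfield.
Jonas holds 74% of Basalt, so Jonas controls Basalt.
Jonas holds 71% of Rowan, so Jonas controls Rowan.
Oakfield holds 100% of Stratus, so Jonas controls Stratus.
Oakfield and Crestway together hold 32% + 43% = 75% of Brightwater, so Jonas controls Brightwater.
No other company's threshold is met.
Jonas controls 6 companies.

6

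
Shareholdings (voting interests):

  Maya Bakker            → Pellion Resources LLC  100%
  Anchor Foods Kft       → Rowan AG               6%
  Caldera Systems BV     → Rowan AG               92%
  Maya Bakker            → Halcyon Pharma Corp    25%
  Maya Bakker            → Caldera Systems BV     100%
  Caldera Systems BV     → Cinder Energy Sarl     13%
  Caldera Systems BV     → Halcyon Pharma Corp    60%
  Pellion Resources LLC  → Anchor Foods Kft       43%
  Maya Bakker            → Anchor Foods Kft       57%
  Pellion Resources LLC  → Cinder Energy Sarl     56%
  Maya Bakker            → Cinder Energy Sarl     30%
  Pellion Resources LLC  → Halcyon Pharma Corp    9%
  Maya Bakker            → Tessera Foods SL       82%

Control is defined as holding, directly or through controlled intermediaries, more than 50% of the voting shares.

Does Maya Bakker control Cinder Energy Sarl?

Yes

Maya holds 100% of Caldera, so Maya controls Caldera.
Maya holds 100% of Pellion, so Maya controls Pellion.
Maya and Caldera and Pellion together hold 30% + 13% + 56% = 99% of Cinder, so Maya controls Cinder.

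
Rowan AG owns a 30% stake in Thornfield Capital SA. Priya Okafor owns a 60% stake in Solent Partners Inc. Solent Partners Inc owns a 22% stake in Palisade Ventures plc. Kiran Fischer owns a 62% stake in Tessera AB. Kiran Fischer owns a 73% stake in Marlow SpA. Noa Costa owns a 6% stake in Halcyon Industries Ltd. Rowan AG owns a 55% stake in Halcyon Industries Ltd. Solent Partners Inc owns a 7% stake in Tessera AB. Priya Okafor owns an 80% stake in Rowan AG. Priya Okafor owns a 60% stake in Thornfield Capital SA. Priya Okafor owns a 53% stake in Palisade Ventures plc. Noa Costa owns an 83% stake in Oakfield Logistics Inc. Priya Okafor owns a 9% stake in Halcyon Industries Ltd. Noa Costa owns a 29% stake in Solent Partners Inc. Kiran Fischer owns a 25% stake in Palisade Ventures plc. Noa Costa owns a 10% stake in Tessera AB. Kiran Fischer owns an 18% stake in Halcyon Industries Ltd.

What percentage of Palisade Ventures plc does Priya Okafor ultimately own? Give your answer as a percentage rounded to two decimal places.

Priya reaches Palisade along 2 paths.
Direct stake: 53% = 53%.
Via Solent: 60% × 22% = 13.2%.
Total: 53% + 13.2% = 66.2%.
Rounded: 66.20%.

66.20%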